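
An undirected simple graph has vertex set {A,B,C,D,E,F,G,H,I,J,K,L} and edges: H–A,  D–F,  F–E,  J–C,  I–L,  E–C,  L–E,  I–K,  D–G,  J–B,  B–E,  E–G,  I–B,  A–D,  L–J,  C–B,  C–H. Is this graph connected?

Yes

Starting from A and exploring outward reaches every vertex (A, D, H, G, F, C, E, J, B, L, I, K); the graph is connected.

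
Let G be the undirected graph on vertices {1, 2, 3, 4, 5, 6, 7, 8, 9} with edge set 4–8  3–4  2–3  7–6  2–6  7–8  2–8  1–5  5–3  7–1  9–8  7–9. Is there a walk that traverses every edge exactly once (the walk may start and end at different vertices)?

Yes

Degrees: 1:2, 2:3, 3:3, 4:2, 5:2, 6:2, 7:4, 8:4, 9:2
Odd-degree vertices: 2, 3 (2 total).
The non-isolated vertices are connected and exactly 2 have odd degree, so an Eulerian trail exists (from 2 to 3).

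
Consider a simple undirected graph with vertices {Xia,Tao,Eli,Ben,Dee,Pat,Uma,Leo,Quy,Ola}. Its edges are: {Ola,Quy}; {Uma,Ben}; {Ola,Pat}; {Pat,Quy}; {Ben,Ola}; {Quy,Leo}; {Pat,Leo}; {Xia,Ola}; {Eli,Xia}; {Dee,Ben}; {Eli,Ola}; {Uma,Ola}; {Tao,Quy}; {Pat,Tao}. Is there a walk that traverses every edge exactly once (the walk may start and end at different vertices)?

Yes

Degrees: Xia:2, Tao:2, Eli:2, Ben:3, Dee:1, Pat:4, Uma:2, Leo:2, Quy:4, Ola:6
Odd-degree vertices: Ben, Dee (2 total).
The non-isolated vertices are connected and exactly 2 have odd degree, so an Eulerian trail exists (from Ben to Dee).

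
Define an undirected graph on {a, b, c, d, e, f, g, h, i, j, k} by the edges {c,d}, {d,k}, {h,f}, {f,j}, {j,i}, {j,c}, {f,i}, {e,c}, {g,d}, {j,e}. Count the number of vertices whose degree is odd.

Degrees: a:0, b:0, c:3, d:3, e:2, f:3, g:1, h:1, i:2, j:4, k:1
Odd-degree vertices: c, d, f, g, h, k.

6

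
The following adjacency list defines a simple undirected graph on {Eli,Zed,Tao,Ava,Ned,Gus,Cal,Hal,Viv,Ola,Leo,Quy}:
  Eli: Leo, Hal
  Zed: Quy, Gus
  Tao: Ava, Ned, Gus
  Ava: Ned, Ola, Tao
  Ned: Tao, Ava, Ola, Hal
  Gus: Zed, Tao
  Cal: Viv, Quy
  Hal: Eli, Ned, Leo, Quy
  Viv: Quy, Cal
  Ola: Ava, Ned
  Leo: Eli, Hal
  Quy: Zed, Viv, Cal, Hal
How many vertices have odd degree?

Degrees: Eli:2, Zed:2, Tao:3, Ava:3, Ned:4, Gus:2, Cal:2, Hal:4, Viv:2, Ola:2, Leo:2, Quy:4
Odd-degree vertices: Tao, Ava.

2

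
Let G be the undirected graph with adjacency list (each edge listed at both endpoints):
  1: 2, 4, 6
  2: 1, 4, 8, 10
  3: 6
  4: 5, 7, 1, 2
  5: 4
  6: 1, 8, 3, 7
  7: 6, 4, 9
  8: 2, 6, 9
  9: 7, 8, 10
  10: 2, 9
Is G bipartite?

The cycle 1-4-2-1 has length 3, which is odd, so the graph is not bipartite.

No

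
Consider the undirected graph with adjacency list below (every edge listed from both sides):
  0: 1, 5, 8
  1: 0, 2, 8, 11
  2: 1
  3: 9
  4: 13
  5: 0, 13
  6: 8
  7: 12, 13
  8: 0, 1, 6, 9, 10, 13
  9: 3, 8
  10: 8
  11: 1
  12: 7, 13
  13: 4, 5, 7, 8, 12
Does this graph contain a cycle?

|V| = 14, |E| = 16, number of components = 1.
Since 16 > 14 - 1, a cycle must exist; for instance 13-7-12-13.

Yes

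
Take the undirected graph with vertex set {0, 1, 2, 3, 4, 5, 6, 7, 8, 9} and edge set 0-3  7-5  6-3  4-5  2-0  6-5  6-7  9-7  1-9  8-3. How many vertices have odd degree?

Degrees: 0:2, 1:1, 2:1, 3:3, 4:1, 5:3, 6:3, 7:3, 8:1, 9:2
Odd-degree vertices: 1, 2, 3, 4, 5, 6, 7, 8.

8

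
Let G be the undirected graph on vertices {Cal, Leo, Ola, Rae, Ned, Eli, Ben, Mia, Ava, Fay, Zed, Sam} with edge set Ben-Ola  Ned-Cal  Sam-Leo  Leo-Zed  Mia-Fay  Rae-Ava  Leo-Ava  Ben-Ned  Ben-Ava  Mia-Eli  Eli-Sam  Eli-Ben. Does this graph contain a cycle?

The graph has 12 vertices, 12 edges, and 1 connected component.
Since 12 > 12 - 1, a cycle must exist; for instance Ben-Ava-Leo-Sam-Eli-Ben.

Yes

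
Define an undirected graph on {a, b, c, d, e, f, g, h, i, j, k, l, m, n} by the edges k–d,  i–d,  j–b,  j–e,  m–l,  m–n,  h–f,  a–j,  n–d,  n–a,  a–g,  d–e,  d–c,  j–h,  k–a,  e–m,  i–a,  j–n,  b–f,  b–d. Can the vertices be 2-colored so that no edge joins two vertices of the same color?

No

j-a-n-j is an odd cycle (length 3), and a bipartite graph can contain only even cycles.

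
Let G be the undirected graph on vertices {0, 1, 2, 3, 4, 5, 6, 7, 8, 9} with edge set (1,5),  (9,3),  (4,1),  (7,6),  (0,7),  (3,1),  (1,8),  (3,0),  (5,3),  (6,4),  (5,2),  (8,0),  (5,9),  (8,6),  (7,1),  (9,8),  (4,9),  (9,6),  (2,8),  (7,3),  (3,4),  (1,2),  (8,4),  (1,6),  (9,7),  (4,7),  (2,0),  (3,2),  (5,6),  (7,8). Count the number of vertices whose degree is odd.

Degrees: 0:4, 1:7, 2:5, 3:7, 4:6, 5:5, 6:6, 7:7, 8:7, 9:6
Odd-degree vertices: 1, 2, 3, 5, 7, 8.

6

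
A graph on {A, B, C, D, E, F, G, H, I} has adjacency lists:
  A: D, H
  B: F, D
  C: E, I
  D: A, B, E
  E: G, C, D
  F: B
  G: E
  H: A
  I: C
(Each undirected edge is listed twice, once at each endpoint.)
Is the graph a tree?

|V| = 9, |E| = 8.
It is connected with exactly 8 edges, hence acyclic — it is a tree.

Yes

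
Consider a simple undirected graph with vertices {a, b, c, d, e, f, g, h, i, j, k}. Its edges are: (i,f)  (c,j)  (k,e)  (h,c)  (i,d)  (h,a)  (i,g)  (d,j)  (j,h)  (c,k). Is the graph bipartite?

No

The cycle h-j-c-h has length 3, which is odd, so the graph is not bipartite.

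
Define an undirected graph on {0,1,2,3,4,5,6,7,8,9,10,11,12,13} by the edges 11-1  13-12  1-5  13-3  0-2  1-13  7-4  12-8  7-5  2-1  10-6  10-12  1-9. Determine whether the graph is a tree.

Yes

|V| = 14, |E| = 13.
It is connected with exactly 13 edges, hence acyclic — it is a tree.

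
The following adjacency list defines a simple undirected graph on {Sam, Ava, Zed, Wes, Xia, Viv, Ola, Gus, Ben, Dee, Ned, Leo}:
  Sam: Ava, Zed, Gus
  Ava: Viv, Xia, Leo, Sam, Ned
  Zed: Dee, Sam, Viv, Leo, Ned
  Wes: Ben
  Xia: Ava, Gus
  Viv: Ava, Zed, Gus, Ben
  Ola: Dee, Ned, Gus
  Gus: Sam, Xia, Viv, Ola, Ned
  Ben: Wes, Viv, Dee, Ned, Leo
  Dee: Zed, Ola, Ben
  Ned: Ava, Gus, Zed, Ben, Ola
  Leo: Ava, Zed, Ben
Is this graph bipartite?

No

The cycle Ned-Ola-Gus-Ned has length 3, which is odd, so the graph is not bipartite.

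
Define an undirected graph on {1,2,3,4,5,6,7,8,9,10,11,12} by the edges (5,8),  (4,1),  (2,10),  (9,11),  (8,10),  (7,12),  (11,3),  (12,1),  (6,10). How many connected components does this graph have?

Component: {3, 9, 11}
Component: {1, 4, 7, 12}
Component: {2, 5, 6, 8, 10}

3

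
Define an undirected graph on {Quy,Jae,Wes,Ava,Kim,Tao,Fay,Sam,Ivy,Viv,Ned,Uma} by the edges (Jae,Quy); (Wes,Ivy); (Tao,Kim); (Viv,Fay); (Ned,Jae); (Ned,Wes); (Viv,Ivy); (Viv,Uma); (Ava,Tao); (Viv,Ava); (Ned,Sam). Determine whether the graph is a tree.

Yes

The graph has 12 vertices and 11 edges.
Connected and |E| = |V| - 1, which characterizes a tree.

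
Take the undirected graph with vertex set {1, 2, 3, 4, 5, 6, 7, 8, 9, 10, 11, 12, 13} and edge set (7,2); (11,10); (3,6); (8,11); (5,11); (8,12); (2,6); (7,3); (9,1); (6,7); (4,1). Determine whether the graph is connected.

Component: {13}
Component: {1, 4, 9}
Component: {2, 3, 6, 7}
Component: {5, 8, 10, 11, 12}
There are 4 separate components, so the graph is not connected.

No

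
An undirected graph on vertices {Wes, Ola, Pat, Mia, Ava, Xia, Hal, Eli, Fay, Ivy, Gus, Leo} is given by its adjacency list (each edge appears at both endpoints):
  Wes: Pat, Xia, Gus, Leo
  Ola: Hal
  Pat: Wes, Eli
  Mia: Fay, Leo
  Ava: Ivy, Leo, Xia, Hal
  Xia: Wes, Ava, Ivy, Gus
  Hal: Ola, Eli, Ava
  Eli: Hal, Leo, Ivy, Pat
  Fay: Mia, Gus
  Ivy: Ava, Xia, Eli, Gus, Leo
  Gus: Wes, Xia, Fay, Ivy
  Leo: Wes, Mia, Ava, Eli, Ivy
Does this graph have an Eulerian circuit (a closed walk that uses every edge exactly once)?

No

Degrees: Wes:4, Ola:1, Pat:2, Mia:2, Ava:4, Xia:4, Hal:3, Eli:4, Fay:2, Ivy:5, Gus:4, Leo:5
Vertices with odd degree: Ola, Hal, Ivy, Leo. An Eulerian circuit requires all degrees even.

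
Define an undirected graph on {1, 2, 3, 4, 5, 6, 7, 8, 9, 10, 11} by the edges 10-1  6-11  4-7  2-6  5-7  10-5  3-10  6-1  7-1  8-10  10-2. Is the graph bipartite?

Partition the vertices as {6, 7, 9, 10} vs {1, 2, 3, 4, 5, 8, 11}. Each listed edge has one endpoint in each part, so the graph is bipartite.

Yes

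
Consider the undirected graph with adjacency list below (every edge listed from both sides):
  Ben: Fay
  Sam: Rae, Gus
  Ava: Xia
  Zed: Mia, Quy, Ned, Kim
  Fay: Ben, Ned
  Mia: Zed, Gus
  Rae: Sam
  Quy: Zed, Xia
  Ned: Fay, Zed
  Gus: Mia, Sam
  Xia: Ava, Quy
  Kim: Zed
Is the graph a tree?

|V| = 12, |E| = 11.
Connected and |E| = |V| - 1, which characterizes a tree.

Yes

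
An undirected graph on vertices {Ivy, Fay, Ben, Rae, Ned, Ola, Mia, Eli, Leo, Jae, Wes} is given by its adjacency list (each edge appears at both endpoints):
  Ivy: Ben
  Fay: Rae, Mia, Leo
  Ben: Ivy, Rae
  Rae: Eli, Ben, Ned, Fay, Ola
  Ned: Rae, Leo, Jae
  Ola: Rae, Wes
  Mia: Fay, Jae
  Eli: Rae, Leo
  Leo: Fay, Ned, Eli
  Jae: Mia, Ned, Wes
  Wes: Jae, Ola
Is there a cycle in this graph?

Yes

The graph has 11 vertices, 14 edges, and 1 connected component.
One cycle is Rae-Eli-Leo-Ned-Rae.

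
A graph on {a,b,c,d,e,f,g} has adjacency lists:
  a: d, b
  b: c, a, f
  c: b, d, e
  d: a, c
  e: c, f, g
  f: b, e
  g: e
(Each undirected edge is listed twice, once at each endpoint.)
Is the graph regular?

Degrees: a:2, b:3, c:3, d:2, e:3, f:2, g:1
Vertex g has degree 1 while b has degree 3, so the graph is not regular.

No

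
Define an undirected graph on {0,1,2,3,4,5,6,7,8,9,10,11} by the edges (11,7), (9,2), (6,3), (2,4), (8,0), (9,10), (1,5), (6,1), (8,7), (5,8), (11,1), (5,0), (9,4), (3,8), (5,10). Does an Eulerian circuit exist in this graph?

Degrees: 0:2, 1:3, 2:2, 3:2, 4:2, 5:4, 6:2, 7:2, 8:4, 9:3, 10:2, 11:2
1, 9 have odd degree; an Eulerian circuit needs every degree to be even, so none exists.

No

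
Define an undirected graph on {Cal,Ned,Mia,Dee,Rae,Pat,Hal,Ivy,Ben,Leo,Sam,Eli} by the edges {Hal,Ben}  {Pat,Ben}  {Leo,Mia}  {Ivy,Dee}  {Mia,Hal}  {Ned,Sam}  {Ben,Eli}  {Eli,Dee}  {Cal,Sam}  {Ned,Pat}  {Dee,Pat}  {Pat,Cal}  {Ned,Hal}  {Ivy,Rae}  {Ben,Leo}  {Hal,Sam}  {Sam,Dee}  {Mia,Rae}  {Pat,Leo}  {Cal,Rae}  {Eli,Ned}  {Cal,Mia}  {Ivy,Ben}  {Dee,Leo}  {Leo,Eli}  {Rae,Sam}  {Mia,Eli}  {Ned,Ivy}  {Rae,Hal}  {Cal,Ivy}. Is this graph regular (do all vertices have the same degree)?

Degrees: Cal:5, Ned:5, Mia:5, Dee:5, Rae:5, Pat:5, Hal:5, Ivy:5, Ben:5, Leo:5, Sam:5, Eli:5
All degrees equal 5; the graph is regular.

Yes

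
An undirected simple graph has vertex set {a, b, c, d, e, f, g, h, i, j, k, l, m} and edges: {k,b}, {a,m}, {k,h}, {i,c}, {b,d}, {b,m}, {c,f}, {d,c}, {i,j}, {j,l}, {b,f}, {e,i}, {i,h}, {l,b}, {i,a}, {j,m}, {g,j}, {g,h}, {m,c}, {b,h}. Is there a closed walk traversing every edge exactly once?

Degrees: a:2, b:6, c:4, d:2, e:1, f:2, g:2, h:4, i:5, j:4, k:2, l:2, m:4
e, i have odd degree; an Eulerian circuit needs every degree to be even, so none exists.

No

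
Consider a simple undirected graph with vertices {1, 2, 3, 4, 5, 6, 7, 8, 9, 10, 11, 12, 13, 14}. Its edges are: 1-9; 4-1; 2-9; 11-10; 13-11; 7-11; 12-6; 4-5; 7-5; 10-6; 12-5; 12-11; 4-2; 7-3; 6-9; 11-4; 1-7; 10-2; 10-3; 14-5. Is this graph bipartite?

Yes

Partition the vertices as {4, 7, 8, 9, 10, 12, 13, 14} vs {1, 2, 3, 5, 6, 11}. Each listed edge has one endpoint in each part, so the graph is bipartite.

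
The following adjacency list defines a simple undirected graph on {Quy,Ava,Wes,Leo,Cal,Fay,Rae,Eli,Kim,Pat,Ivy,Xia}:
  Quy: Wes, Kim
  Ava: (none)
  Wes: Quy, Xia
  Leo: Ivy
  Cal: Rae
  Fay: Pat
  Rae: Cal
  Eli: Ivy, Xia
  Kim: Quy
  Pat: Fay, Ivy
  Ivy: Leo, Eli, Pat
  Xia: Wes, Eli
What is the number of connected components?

3

Component: {Ava}
Component: {Cal, Rae}
Component: {Quy, Wes, Leo, Fay, Eli, Kim, Pat, Ivy, Xia}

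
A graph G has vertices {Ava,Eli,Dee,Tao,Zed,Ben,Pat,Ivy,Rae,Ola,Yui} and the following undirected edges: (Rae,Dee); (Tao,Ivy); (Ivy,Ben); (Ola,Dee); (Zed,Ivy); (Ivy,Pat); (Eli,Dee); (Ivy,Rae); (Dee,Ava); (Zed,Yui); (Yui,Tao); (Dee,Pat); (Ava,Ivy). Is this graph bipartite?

Yes

Color {Dee, Ivy, Yui} black and {Ava, Eli, Tao, Zed, Ben, Pat, Rae, Ola} white. No edge joins two same-colored vertices, so the graph is bipartite.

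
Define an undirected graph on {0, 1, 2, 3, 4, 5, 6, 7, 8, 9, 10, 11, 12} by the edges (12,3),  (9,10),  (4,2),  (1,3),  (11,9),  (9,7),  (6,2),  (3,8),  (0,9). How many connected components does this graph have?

Component: {5}
Component: {2, 4, 6}
Component: {1, 3, 8, 12}
Component: {0, 7, 9, 10, 11}

4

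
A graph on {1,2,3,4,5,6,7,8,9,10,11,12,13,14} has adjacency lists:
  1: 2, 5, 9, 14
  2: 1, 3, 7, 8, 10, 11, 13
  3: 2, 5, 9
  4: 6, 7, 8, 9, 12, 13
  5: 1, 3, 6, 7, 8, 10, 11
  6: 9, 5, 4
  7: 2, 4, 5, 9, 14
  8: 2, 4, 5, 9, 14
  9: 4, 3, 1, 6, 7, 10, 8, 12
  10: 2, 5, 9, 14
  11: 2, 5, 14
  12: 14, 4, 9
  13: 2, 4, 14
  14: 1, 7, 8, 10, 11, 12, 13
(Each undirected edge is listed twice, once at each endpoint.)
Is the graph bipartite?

No

9-4-8-9 is an odd cycle (length 3), and a bipartite graph can contain only even cycles.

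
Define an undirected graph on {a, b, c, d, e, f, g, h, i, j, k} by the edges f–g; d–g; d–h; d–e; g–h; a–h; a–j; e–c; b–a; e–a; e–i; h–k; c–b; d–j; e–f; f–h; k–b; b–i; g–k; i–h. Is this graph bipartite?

No

g-h-k-g is an odd cycle (length 3), and a bipartite graph can contain only even cycles.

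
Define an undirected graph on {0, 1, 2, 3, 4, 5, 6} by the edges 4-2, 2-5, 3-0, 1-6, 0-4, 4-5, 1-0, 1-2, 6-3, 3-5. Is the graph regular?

Degrees: 0:3, 1:3, 2:3, 3:3, 4:3, 5:3, 6:2
Degrees are not all equal (e.g. deg(6)=2 but deg(0)=3); not regular.

No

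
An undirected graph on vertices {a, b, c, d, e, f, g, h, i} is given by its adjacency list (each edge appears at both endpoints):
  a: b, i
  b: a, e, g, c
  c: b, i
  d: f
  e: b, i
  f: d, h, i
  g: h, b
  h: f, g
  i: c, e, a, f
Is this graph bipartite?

Partition the vertices as {b, d, h, i} vs {a, c, e, f, g}. Each listed edge has one endpoint in each part, so the graph is bipartite.

Yes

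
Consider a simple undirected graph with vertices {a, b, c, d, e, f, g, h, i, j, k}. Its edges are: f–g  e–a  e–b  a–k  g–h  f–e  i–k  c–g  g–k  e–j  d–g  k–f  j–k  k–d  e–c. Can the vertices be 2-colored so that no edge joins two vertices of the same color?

No

f-g-k-f is an odd cycle (length 3), and a bipartite graph can contain only even cycles.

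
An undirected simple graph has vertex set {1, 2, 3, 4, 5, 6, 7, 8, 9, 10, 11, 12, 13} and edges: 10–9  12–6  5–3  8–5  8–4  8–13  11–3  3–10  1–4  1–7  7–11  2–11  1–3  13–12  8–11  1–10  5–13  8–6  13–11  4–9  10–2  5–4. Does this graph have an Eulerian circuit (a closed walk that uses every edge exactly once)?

No

Degrees: 1:4, 2:2, 3:4, 4:4, 5:4, 6:2, 7:2, 8:5, 9:2, 10:4, 11:5, 12:2, 13:4
Vertices with odd degree: 8, 11. An Eulerian circuit requires all degrees even.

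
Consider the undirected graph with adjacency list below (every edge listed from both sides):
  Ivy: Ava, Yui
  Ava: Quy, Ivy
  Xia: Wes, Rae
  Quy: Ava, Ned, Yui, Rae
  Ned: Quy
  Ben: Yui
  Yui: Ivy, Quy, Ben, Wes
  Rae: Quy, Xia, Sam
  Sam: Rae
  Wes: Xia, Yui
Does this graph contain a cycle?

|V| = 10, |E| = 11, number of components = 1.
One cycle is Yui-Wes-Xia-Rae-Quy-Yui.

Yes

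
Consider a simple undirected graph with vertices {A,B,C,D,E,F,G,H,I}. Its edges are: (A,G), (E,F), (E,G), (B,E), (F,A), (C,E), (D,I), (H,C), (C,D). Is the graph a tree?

No

The graph has 9 vertices and 9 edges.
A tree on 9 vertices has exactly 8 edges; this graph has 9, so it contains a cycle and is not a tree.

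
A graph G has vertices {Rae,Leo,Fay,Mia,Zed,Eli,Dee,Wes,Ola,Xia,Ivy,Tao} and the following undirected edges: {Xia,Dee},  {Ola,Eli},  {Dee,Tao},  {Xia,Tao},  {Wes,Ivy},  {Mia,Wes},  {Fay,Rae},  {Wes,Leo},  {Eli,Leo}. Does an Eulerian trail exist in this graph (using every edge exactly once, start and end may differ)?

No

Degrees: Rae:1, Leo:2, Fay:1, Mia:1, Zed:0, Eli:2, Dee:2, Wes:3, Ola:1, Xia:2, Ivy:1, Tao:2
Odd-degree vertices: Rae, Fay, Mia, Wes, Ola, Ivy (6 total).
With 6 odd-degree vertices (more than two), no single trail can use every edge.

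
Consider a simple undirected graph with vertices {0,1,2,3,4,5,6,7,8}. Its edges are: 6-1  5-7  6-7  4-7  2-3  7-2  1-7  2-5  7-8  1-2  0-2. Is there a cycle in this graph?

|V| = 9, |E| = 11, number of components = 1.
One cycle is 2-1-7-2.

Yes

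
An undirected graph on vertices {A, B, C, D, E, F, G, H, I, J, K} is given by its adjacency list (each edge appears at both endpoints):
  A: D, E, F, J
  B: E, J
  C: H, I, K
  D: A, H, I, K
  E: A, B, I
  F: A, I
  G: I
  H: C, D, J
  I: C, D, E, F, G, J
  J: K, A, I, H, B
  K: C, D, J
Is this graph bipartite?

A valid 2-coloring puts {C, D, E, F, G, J} on one side and {A, B, H, I, K} on the other; every edge crosses between the two sides.

Yes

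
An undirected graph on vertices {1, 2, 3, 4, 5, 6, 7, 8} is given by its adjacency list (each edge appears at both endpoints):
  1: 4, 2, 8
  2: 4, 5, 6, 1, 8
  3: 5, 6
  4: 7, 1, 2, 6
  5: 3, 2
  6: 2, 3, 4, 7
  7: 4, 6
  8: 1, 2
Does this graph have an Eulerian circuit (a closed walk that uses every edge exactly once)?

No

Degrees: 1:3, 2:5, 3:2, 4:4, 5:2, 6:4, 7:2, 8:2
Vertices with odd degree: 1, 2. An Eulerian circuit requires all degrees even.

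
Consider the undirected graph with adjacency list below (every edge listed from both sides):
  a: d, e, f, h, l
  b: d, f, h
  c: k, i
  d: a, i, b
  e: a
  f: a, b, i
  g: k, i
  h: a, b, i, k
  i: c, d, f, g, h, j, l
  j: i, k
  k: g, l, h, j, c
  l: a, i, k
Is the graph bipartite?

A valid 2-coloring puts {c, d, e, f, g, h, j, l} on one side and {a, b, i, k} on the other; every edge crosses between the two sides.

Yes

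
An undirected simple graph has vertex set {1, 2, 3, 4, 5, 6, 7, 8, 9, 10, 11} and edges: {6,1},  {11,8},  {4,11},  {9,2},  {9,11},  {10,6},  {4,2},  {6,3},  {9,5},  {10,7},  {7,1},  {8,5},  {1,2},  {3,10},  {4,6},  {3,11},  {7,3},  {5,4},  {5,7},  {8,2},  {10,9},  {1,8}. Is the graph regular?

Degrees: 1:4, 2:4, 3:4, 4:4, 5:4, 6:4, 7:4, 8:4, 9:4, 10:4, 11:4
All degrees equal 4; the graph is regular.

Yes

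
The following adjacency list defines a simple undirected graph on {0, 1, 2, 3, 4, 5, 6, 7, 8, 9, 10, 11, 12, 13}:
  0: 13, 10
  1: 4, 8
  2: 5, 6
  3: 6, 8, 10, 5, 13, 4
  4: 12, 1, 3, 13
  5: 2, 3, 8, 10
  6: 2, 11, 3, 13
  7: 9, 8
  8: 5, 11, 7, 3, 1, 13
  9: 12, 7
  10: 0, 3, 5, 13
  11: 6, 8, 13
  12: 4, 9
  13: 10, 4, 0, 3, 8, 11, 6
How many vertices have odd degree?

2

Degrees: 0:2, 1:2, 2:2, 3:6, 4:4, 5:4, 6:4, 7:2, 8:6, 9:2, 10:4, 11:3, 12:2, 13:7
Odd-degree vertices: 11, 13.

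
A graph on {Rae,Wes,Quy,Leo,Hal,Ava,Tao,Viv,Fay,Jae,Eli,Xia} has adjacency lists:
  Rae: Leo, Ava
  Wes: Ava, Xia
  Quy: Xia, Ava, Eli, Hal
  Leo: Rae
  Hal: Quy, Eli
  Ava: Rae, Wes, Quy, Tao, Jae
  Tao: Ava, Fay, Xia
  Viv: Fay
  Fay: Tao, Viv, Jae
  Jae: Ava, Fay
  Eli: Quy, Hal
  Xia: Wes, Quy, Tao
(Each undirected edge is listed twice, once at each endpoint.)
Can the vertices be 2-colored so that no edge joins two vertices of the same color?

No

Hal-Eli-Quy-Hal is an odd cycle (length 3), and a bipartite graph can contain only even cycles.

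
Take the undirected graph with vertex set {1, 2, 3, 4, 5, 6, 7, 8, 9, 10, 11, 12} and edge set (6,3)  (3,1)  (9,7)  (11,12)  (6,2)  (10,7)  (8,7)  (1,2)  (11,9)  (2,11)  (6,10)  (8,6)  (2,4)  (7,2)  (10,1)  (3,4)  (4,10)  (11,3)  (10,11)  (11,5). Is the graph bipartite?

A valid 2-coloring puts {2, 3, 5, 8, 9, 10, 12} on one side and {1, 4, 6, 7, 11} on the other; every edge crosses between the two sides.

Yes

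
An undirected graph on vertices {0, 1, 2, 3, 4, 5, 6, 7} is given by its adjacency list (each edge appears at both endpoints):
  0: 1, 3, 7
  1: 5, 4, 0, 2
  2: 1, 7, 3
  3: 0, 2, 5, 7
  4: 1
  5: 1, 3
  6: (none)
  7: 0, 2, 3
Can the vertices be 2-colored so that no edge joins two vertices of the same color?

The cycle 2-3-7-2 has length 3, which is odd, so the graph is not bipartite.

No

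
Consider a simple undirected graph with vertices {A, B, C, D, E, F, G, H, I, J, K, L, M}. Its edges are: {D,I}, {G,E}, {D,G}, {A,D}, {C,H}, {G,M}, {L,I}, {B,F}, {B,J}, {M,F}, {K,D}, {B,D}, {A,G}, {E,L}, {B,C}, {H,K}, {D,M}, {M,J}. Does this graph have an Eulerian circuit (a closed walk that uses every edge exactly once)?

Degrees: A:2, B:4, C:2, D:6, E:2, F:2, G:4, H:2, I:2, J:2, K:2, L:2, M:4
All degrees are even and the non-isolated vertices are connected — an Eulerian circuit exists.

Yes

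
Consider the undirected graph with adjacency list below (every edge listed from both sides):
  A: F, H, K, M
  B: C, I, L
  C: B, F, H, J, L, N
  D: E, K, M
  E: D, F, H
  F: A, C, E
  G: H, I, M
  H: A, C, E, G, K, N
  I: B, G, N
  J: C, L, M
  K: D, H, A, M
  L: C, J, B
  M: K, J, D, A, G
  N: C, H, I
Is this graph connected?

Yes

A breadth-first search from A visits A, K, M, H, F, D, G, J, N, C, E, I, L, B — all 14 vertices — so the graph is connected.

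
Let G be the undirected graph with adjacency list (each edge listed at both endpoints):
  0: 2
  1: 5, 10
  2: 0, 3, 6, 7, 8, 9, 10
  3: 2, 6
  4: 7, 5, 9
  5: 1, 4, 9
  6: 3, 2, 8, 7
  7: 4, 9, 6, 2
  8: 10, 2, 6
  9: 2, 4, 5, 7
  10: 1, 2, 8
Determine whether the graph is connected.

Yes

Starting from 0 and exploring outward reaches every vertex (0, 2, 7, 8, 6, 3, 10, 9, 4, 1, 5); the graph is connected.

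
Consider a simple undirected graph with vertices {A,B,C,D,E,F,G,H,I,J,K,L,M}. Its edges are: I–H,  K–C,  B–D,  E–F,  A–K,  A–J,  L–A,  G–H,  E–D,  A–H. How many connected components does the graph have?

Component: {M}
Component: {B, D, E, F}
Component: {A, C, G, H, I, J, K, L}

3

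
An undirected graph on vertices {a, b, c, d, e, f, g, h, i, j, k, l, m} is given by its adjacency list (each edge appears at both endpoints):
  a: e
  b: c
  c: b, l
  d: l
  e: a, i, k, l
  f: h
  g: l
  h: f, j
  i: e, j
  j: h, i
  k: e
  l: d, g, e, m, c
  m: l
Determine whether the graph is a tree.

Yes

|V| = 13, |E| = 12.
It is connected with exactly 12 edges, hence acyclic — it is a tree.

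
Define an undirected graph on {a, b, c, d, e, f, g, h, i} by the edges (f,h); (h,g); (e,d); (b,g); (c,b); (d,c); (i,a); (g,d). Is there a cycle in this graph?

|V| = 9, |E| = 8, number of components = 2.
Since 8 > 9 - 2, a cycle must exist; for instance b-g-d-c-b.

Yes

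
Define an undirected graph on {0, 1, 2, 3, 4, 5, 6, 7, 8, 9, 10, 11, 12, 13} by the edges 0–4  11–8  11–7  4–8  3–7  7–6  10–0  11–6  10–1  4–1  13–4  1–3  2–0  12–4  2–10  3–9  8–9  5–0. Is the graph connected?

Yes

Starting from 0 and exploring outward reaches every vertex (0, 4, 5, 2, 10, 12, 1, 8, 13, 3, 11, 9, 7, 6); the graph is connected.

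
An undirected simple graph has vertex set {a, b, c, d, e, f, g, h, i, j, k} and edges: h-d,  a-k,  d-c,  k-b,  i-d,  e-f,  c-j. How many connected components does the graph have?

Component: {g}
Component: {e, f}
Component: {a, b, k}
Component: {c, d, h, i, j}

4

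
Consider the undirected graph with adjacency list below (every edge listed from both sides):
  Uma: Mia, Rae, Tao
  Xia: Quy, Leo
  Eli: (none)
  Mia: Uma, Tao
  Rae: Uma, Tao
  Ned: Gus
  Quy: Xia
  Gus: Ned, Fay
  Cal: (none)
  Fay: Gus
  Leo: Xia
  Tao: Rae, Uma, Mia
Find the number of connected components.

Component: {Eli}
Component: {Cal}
Component: {Xia, Quy, Leo}
Component: {Ned, Gus, Fay}
Component: {Uma, Mia, Rae, Tao}

5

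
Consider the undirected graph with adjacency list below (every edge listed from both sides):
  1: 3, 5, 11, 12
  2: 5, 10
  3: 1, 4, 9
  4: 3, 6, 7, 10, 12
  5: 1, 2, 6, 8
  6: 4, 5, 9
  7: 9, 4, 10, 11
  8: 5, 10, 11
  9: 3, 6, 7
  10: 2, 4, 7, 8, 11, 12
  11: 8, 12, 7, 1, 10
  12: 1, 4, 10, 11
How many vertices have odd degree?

6

Degrees: 1:4, 2:2, 3:3, 4:5, 5:4, 6:3, 7:4, 8:3, 9:3, 10:6, 11:5, 12:4
Odd-degree vertices: 3, 4, 6, 8, 9, 11.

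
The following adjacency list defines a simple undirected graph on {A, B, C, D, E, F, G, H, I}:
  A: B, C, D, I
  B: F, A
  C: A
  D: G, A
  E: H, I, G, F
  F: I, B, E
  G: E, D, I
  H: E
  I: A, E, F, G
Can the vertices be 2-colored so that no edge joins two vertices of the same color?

The cycle F-E-I-F has length 3, which is odd, so the graph is not bipartite.

No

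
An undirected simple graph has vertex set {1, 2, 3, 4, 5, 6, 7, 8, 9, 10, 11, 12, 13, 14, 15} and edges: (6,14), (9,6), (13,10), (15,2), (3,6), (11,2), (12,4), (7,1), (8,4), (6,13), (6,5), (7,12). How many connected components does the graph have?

Component: {2, 11, 15}
Component: {1, 4, 7, 8, 12}
Component: {3, 5, 6, 9, 10, 13, 14}

3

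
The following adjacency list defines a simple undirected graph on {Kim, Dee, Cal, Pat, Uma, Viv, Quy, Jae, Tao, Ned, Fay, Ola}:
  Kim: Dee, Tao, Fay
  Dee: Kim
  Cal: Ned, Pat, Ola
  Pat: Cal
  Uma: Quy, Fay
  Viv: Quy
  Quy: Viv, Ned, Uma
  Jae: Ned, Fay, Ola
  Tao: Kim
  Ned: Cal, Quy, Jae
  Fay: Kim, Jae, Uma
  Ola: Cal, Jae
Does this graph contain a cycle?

Yes

The graph has 12 vertices, 13 edges, and 1 connected component.
Since 13 > 12 - 1, a cycle must exist; for instance Fay-Jae-Ola-Cal-Ned-Quy-Uma-Fay.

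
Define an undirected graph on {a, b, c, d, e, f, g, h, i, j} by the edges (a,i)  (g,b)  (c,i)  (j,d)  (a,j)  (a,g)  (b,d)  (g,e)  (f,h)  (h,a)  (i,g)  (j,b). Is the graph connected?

A breadth-first search from a visits a, g, j, h, i, e, b, d, f, c — all 10 vertices — so the graph is connected.

Yes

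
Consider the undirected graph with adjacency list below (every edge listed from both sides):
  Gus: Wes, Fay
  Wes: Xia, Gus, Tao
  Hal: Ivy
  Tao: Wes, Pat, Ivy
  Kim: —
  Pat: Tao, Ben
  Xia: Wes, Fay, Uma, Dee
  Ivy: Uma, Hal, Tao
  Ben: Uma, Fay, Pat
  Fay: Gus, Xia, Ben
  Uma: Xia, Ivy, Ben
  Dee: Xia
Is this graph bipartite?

No

Ivy-Tao-Pat-Ben-Uma-Ivy is an odd cycle (length 5), and a bipartite graph can contain only even cycles.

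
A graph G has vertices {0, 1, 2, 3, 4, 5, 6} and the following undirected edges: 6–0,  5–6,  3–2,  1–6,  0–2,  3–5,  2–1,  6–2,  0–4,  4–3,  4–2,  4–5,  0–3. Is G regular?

No

Degrees: 0:4, 1:2, 2:5, 3:4, 4:4, 5:3, 6:4
Vertex 1 has degree 2 while 2 has degree 5, so the graph is not regular.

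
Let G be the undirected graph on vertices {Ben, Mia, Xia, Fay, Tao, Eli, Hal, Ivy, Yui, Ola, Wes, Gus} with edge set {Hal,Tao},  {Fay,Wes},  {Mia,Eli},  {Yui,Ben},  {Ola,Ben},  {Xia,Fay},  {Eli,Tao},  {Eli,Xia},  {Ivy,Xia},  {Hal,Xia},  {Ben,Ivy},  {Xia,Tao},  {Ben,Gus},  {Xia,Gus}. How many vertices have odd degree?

Degrees: Ben:4, Mia:1, Xia:6, Fay:2, Tao:3, Eli:3, Hal:2, Ivy:2, Yui:1, Ola:1, Wes:1, Gus:2
Odd-degree vertices: Mia, Tao, Eli, Yui, Ola, Wes.

6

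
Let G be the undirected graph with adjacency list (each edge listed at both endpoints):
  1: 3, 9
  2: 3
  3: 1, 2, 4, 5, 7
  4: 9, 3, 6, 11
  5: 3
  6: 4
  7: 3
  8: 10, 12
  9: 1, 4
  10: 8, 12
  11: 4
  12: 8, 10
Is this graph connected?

Component: {8, 10, 12}
Component: {1, 2, 3, 4, 5, 6, 7, 9, 11}
There are 2 separate components, so the graph is not connected.

No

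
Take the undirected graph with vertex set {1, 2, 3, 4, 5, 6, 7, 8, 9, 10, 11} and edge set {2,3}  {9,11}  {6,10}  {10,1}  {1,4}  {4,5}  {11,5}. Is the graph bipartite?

Yes

Partition the vertices as {3, 4, 7, 8, 10, 11} vs {1, 2, 5, 6, 9}. Each listed edge has one endpoint in each part, so the graph is bipartite.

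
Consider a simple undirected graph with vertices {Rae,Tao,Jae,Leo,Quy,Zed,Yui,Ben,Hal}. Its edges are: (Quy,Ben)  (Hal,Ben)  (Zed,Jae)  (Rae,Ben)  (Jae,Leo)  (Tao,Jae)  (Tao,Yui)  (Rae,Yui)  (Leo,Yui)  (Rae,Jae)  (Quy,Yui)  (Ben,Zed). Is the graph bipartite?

Yes

A valid 2-coloring puts {Jae, Yui, Ben} on one side and {Rae, Tao, Leo, Quy, Zed, Hal} on the other; every edge crosses between the two sides.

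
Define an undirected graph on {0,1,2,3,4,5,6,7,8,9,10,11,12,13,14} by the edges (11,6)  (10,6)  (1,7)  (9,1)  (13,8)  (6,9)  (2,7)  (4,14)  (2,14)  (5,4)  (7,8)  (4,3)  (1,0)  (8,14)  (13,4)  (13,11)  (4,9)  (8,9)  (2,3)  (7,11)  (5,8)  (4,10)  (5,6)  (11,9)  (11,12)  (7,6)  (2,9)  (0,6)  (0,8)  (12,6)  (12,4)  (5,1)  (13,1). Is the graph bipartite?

No

7-11-6-7 is an odd cycle (length 3), and a bipartite graph can contain only even cycles.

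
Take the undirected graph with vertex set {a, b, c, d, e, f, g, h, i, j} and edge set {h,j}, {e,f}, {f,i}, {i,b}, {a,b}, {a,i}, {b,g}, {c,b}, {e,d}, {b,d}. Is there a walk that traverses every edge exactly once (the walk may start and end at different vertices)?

No

Degrees: a:2, b:5, c:1, d:2, e:2, f:2, g:1, h:1, i:3, j:1
Odd-degree vertices: b, c, g, h, i, j (6 total).
With 6 odd-degree vertices (more than two), no single trail can use every edge.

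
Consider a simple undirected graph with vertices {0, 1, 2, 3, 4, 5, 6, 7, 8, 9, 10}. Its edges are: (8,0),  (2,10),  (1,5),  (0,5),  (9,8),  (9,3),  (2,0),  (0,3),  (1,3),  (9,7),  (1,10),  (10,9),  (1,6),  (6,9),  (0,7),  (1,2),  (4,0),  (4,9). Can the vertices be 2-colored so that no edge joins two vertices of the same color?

The cycle 1-2-10-1 has length 3, which is odd, so the graph is not bipartite.

No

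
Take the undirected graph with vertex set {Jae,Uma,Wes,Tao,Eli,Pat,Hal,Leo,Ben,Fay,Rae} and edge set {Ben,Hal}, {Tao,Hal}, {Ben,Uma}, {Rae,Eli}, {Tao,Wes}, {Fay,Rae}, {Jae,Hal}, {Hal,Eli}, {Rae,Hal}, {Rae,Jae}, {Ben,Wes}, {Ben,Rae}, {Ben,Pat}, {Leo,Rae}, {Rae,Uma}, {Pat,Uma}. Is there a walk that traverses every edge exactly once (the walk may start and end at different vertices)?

No

Degrees: Jae:2, Uma:3, Wes:2, Tao:2, Eli:2, Pat:2, Hal:5, Leo:1, Ben:5, Fay:1, Rae:7
Odd-degree vertices: Uma, Hal, Leo, Ben, Fay, Rae (6 total).
With 6 odd-degree vertices (more than two), no single trail can use every edge.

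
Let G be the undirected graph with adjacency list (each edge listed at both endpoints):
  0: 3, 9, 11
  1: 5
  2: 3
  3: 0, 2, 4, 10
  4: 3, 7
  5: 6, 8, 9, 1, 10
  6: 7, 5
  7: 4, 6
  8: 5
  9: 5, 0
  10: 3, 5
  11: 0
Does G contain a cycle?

|V| = 12, |E| = 13, number of components = 1.
One cycle is 3-4-7-6-5-10-3.

Yes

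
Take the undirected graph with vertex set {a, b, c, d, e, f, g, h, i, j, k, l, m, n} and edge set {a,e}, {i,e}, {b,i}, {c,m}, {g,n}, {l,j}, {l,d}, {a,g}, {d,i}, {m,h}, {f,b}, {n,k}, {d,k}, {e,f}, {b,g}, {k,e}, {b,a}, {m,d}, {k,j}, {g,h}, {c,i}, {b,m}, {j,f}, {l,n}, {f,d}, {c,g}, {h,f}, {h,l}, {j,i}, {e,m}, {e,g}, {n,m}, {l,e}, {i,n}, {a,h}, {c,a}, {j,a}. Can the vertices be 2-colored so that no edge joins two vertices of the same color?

The cycle g-a-b-g has length 3, which is odd, so the graph is not bipartite.

No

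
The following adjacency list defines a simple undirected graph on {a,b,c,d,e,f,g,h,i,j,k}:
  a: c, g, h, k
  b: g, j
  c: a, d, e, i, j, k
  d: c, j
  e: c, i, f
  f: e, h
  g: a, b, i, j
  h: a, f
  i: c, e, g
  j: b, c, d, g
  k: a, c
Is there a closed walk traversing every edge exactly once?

No

Degrees: a:4, b:2, c:6, d:2, e:3, f:2, g:4, h:2, i:3, j:4, k:2
Vertices with odd degree: e, i. An Eulerian circuit requires all degrees even.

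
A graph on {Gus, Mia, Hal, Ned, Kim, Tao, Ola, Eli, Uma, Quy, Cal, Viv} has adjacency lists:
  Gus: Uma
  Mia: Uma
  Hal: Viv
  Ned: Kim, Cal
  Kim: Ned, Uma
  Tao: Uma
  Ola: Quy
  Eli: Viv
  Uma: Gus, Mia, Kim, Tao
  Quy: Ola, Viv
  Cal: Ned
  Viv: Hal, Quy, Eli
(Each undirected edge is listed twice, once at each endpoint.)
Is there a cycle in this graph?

No

|V| = 12, |E| = 10, number of components = 2.
A forest on 12 vertices with 2 components has exactly 10 edges, which matches — so no cycle.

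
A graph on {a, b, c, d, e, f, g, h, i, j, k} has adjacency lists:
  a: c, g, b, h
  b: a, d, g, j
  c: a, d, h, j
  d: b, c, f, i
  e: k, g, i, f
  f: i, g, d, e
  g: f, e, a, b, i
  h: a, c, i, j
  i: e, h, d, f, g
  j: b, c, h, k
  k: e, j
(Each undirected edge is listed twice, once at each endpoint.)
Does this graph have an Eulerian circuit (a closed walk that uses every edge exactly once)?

No

Degrees: a:4, b:4, c:4, d:4, e:4, f:4, g:5, h:4, i:5, j:4, k:2
g, i have odd degree; an Eulerian circuit needs every degree to be even, so none exists.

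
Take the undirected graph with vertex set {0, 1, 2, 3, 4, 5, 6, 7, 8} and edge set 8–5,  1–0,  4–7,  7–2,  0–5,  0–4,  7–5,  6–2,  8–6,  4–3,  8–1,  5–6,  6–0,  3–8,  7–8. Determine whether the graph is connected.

Yes

A breadth-first search from 0 visits 0, 5, 1, 4, 6, 7, 8, 3, 2 — all 9 vertices — so the graph is connected.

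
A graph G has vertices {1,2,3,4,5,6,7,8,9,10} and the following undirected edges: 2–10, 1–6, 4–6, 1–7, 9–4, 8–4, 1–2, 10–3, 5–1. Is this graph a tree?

The graph has 10 vertices and 9 edges.
Connected and |E| = |V| - 1, which characterizes a tree.

Yes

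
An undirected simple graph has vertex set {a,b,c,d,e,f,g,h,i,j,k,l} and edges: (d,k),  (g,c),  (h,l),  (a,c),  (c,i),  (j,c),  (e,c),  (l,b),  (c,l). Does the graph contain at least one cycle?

The graph has 12 vertices, 9 edges, and 3 connected components.
A forest on 12 vertices with 3 components has exactly 9 edges, which matches — so no cycle.

No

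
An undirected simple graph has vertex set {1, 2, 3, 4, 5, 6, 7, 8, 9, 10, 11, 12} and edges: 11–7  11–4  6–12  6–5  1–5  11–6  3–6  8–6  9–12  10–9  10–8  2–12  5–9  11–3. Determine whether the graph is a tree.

No

|V| = 12, |E| = 14.
Connected but with 14 > 11 edges, so it has a cycle and is not a tree.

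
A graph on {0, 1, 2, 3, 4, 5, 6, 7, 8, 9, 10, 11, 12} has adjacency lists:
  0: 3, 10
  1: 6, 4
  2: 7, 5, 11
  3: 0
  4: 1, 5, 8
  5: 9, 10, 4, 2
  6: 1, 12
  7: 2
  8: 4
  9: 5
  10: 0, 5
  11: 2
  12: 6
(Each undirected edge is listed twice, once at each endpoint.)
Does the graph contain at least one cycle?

No

|V| = 13, |E| = 12, number of components = 1.
Since 12 = 13 - 1, the graph is a forest and contains no cycle.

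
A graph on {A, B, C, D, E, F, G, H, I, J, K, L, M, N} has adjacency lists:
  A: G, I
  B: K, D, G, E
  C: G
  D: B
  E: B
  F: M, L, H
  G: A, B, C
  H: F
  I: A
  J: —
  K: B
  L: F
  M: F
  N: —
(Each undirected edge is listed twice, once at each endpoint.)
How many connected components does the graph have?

4

Component: {J}
Component: {N}
Component: {F, H, L, M}
Component: {A, B, C, D, E, G, I, K}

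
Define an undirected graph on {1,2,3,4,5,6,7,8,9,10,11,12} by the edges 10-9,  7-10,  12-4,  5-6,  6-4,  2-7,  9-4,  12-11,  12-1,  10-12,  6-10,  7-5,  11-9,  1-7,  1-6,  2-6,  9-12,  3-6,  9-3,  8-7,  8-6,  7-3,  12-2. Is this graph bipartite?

No

4-9-12-4 is an odd cycle (length 3), and a bipartite graph can contain only even cycles.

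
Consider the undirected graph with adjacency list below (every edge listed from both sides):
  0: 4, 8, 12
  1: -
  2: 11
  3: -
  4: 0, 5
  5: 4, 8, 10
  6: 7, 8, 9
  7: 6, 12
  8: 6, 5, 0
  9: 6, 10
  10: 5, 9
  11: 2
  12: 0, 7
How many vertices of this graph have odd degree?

Degrees: 0:3, 1:0, 2:1, 3:0, 4:2, 5:3, 6:3, 7:2, 8:3, 9:2, 10:2, 11:1, 12:2
Odd-degree vertices: 0, 2, 5, 6, 8, 11.

6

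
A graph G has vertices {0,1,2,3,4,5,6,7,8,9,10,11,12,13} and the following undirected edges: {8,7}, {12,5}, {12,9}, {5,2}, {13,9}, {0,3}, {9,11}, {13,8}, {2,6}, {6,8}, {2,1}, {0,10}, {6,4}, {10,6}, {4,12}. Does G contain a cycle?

|V| = 14, |E| = 15, number of components = 1.
Since 15 > 14 - 1, a cycle must exist; for instance 6-2-5-12-9-13-8-6.

Yes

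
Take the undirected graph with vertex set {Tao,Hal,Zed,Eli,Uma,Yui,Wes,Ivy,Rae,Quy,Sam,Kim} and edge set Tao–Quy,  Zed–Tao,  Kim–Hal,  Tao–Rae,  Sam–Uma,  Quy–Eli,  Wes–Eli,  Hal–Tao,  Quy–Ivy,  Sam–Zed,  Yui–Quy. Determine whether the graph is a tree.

The graph has 12 vertices and 11 edges.
It is connected with exactly 11 edges, hence acyclic — it is a tree.

Yes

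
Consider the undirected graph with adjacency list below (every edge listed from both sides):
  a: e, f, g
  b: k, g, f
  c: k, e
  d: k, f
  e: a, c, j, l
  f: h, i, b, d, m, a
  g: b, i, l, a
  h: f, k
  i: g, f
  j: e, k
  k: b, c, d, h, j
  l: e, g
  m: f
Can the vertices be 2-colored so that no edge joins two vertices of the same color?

Yes

Partition the vertices as {e, f, g, k} vs {a, b, c, d, h, i, j, l, m}. Each listed edge has one endpoint in each part, so the graph is bipartite.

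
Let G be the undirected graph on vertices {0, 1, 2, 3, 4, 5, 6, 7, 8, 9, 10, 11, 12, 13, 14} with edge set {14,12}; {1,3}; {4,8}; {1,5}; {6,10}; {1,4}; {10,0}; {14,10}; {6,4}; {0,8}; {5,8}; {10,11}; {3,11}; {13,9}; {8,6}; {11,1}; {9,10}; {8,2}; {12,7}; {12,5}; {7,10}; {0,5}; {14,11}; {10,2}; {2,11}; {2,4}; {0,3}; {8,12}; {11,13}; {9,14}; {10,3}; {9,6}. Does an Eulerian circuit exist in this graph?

Degrees: 0:4, 1:4, 2:4, 3:4, 4:4, 5:4, 6:4, 7:2, 8:6, 9:4, 10:8, 11:6, 12:4, 13:2, 14:4
Every vertex has even degree and the edges form a single connected piece, so an Eulerian circuit exists.

Yes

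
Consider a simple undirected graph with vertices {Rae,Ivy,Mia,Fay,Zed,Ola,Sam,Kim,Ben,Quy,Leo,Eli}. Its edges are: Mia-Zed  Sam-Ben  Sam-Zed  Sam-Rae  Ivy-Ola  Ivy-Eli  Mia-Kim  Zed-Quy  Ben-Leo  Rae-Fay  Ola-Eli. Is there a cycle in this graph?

The graph has 12 vertices, 11 edges, and 2 connected components.
Since 11 > 12 - 2, a cycle must exist; for instance Ivy-Ola-Eli-Ivy.

Yes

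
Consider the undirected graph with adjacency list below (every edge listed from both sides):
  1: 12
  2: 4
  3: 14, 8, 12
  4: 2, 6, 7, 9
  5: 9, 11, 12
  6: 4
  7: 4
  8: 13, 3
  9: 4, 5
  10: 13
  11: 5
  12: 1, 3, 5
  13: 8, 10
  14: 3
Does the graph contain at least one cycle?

|V| = 14, |E| = 13, number of components = 1.
A forest on 14 vertices with 1 component has exactly 13 edges, which matches — so no cycle.

No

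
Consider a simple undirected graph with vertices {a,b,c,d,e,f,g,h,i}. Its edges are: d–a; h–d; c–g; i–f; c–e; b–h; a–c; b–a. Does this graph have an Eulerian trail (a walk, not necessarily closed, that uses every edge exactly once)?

No

Degrees: a:3, b:2, c:3, d:2, e:1, f:1, g:1, h:2, i:1
Odd-degree vertices: a, c, e, f, g, i (6 total).
An Eulerian trail requires 0 or 2 odd-degree vertices; here there are 6.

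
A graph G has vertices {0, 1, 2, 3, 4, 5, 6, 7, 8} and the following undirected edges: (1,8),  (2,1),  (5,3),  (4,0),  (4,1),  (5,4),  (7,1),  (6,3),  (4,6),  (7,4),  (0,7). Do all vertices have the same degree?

Degrees: 0:2, 1:4, 2:1, 3:2, 4:5, 5:2, 6:2, 7:3, 8:1
Vertex 2 has degree 1 while 4 has degree 5, so the graph is not regular.

No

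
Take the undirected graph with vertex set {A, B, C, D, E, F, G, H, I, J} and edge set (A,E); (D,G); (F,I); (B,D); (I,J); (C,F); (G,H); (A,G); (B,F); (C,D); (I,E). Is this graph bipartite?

No

F-B-D-G-A-E-I-F is an odd cycle (length 7), and a bipartite graph can contain only even cycles.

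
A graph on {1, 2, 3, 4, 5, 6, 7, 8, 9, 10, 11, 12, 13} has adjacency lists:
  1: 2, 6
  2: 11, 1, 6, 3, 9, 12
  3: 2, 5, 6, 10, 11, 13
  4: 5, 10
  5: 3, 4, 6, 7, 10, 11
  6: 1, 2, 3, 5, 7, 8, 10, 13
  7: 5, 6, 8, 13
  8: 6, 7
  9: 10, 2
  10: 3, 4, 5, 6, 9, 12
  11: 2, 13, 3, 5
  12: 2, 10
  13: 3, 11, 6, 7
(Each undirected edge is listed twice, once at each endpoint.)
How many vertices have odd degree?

Degrees: 1:2, 2:6, 3:6, 4:2, 5:6, 6:8, 7:4, 8:2, 9:2, 10:6, 11:4, 12:2, 13:4
Odd-degree vertices: none.

0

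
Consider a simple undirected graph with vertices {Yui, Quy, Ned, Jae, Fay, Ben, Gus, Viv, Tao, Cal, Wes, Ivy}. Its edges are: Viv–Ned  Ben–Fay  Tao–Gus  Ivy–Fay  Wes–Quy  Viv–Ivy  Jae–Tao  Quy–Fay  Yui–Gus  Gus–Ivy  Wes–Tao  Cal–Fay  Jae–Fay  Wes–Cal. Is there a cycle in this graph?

Yes

|V| = 12, |E| = 14, number of components = 1.
One cycle is Gus-Ivy-Fay-Jae-Tao-Gus.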